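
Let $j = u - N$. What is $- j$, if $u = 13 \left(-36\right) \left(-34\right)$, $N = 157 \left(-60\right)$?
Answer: $-25332$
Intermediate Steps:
$N = -9420$
$u = 15912$ ($u = \left(-468\right) \left(-34\right) = 15912$)
$j = 25332$ ($j = 15912 - -9420 = 15912 + 9420 = 25332$)
$- j = \left(-1\right) 25332 = -25332$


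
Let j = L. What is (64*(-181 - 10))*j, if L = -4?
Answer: 48896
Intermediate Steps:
j = -4
(64*(-181 - 10))*j = (64*(-181 - 10))*(-4) = (64*(-191))*(-4) = -12224*(-4) = 48896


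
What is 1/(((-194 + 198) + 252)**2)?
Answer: 1/65536 ≈ 1.5259e-5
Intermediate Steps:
1/(((-194 + 198) + 252)**2) = 1/((4 + 252)**2) = 1/(256**2) = 1/65536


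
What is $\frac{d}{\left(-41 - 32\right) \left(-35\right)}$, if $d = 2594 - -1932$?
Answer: $\frac{62}{35} \approx 1.7714$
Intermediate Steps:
$d = 4526$ ($d = 2594 + 1932 = 4526$)
$\frac{d}{\left(-41 - 32\right) \left(-35\right)} = \frac{4526}{\left(-41 - 32\right) \left(-35\right)} = \frac{4526}{\left(-73\right) \left(-35\right)} = \frac{4526}{2555} = 4526 \cdot \frac{1}{2555} = \frac{62}{35}$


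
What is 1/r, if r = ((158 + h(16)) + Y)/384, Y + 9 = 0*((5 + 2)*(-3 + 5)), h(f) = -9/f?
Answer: 6144/2375 ≈ 2.5869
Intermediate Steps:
Y = -9 (Y = -9 + 0*((5 + 2)*(-3 + 5)) = -9 + 0*(7*2) = -9 + 0*14 = -9 + 0 = -9)
r = 2375/6144 (r = ((158 - 9/16) - 9)/384 = ((158 - 9*1/16) - 9)*(1/384) = ((158 - 9/16) - 9)*(1/384) = (2519/16 - 9)*(1/384) = (2375/16)*(1/384) = 2375/6144 ≈ 0.38656)
1/r = 1/(2375/6144) = 6144/2375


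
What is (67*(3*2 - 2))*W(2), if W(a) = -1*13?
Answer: -3484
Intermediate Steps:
W(a) = -13
(67*(3*2 - 2))*W(2) = (67*(3*2 - 2))*(-13) = (67*(6 - 2))*(-13) = (67*4)*(-13) = 268*(-13) = -3484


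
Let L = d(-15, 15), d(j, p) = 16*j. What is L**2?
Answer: 57600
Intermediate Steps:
L = -240 (L = 16*(-15) = -240)
L**2 = (-240)**2 = 57600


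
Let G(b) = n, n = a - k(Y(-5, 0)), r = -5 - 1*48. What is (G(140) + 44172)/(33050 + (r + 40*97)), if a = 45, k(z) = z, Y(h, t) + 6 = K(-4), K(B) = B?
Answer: 44227/36877 ≈ 1.1993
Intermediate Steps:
Y(h, t) = -10 (Y(h, t) = -6 - 4 = -10)
r = -53 (r = -5 - 48 = -53)
n = 55 (n = 45 - 1*(-10) = 45 + 10 = 55)
G(b) = 55
(G(140) + 44172)/(33050 + (r + 40*97)) = (55 + 44172)/(33050 + (-53 + 40*97)) = 44227/(33050 + (-53 + 3880)) = 44227/(33050 + 3827) = 44227/36877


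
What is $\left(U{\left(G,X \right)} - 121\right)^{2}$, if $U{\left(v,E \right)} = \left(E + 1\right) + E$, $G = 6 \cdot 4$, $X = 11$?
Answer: $9604$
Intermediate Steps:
$G = 24$
$U{\left(v,E \right)} = 1 + 2 E$ ($U{\left(v,E \right)} = \left(1 + E\right) + E = 1 + 2 E$)
$\left(U{\left(G,X \right)} - 121\right)^{2} = \left(\left(1 + 2 \cdot 11\right) - 121\right)^{2} = \left(\left(1 + 22\right) - 121\right)^{2} = \left(23 - 121\right)^{2} = \left(-98\right)^{2} = 9604$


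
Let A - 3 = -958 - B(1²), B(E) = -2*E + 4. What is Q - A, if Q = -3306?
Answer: -2349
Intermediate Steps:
B(E) = 4 - 2*E
A = -957 (A = 3 + (-958 - (4 - 2*1²)) = 3 + (-958 - (4 - 2*1)) = 3 + (-958 - (4 - 2)) = 3 + (-958 - 1*2) = 3 + (-958 - 2) = 3 - 960 = -957)
Q - A = -3306 - 1*(-957) = -3306 + 957 = -2349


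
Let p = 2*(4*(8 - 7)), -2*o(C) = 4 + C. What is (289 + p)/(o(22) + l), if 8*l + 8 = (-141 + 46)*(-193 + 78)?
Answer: 216/983 ≈ 0.21974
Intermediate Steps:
o(C) = -2 - C/2 (o(C) = -(4 + C)/2 = -2 - C/2)
l = 10917/8 (l = -1 + ((-141 + 46)*(-193 + 78))/8 = -1 + (-95*(-115))/8 = -1 + (⅛)*10925 = -1 + 10925/8 = 10917/8 ≈ 1364.6)
p = 8 (p = 2*(4*1) = 2*4 = 8)
(289 + p)/(o(22) + l) = (289 + 8)/((-2 - ½*22) + 10917/8) = 297/((-2 - 11) + 10917/8) = 297/(-13 + 10917/8) = 297/(10813/8) = 297*(8/10813) = 216/983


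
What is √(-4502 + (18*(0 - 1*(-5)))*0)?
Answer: I*√4502 ≈ 67.097*I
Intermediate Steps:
√(-4502 + (18*(0 - 1*(-5)))*0) = √(-4502 + (18*(0 + 5))*0) = √(-4502 + (18*5)*0) = √(-4502 + 90*0) = √(-4502 + 0) = √(-4502) = I*√4502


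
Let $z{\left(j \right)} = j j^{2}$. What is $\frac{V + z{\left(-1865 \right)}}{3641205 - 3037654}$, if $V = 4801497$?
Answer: $- \frac{6482088128}{603551} \approx -10740.0$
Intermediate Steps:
$z{\left(j \right)} = j^{3}$
$\frac{V + z{\left(-1865 \right)}}{3641205 - 3037654} = \frac{4801497 + \left(-1865\right)^{3}}{3641205 - 3037654} = \frac{4801497 - 6486889625}{603551} = \left(-6482088128\right) \frac{1}{603551} = - \frac{6482088128}{603551}$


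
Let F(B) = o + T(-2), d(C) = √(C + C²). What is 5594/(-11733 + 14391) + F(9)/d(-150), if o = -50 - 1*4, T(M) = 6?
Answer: 2797/1329 - 8*√894/745 ≈ 1.7835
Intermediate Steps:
o = -54 (o = -50 - 4 = -54)
F(B) = -48 (F(B) = -54 + 6 = -48)
5594/(-11733 + 14391) + F(9)/d(-150) = 5594/(-11733 + 14391) - 48*√894/4470 = 5594/2658 - 48*√894/4470 = 5594*(1/2658) - 48*√894/4470 = 2797/1329 - 48*√894/4470 = 2797/1329 - 8*√894/745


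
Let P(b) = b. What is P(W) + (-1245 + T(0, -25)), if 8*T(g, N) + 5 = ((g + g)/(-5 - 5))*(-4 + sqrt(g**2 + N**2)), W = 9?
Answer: -9893/8 ≈ -1236.6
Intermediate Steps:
T(g, N) = -5/8 - g*(-4 + sqrt(N**2 + g**2))/40 (T(g, N) = -5/8 + (((g + g)/(-5 - 5))*(-4 + sqrt(g**2 + N**2)))/8 = -5/8 + (((2*g)/(-10))*(-4 + sqrt(N**2 + g**2)))/8 = -5/8 + (((2*g)*(-1/10))*(-4 + sqrt(N**2 + g**2)))/8 = -5/8 + ((-g/5)*(-4 + sqrt(N**2 + g**2)))/8 = -5/8 + (-g*(-4 + sqrt(N**2 + g**2))/5)/8 = -5/8 - g*(-4 + sqrt(N**2 + g**2))/40)
P(W) + (-1245 + T(0, -25)) = 9 + (-1245 + (-5/8 + (1/10)*0 - 1/40*0*sqrt((-25)**2 + 0**2))) = 9 + (-1245 + (-5/8 + 0 - 1/40*0*sqrt(625 + 0))) = 9 + (-1245 + (-5/8 + 0 - 1/40*0*sqrt(625))) = 9 + (-1245 + (-5/8 + 0 - 1/40*0*25)) = 9 + (-1245 + (-5/8 + 0 + 0)) = 9 + (-1245 - 5/8) = 9 - 9965/8 = -9893/8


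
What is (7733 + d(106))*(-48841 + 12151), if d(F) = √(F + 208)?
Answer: -283723770 - 36690*√314 ≈ -2.8437e+8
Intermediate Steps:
d(F) = √(208 + F)
(7733 + d(106))*(-48841 + 12151) = (7733 + √(208 + 106))*(-48841 + 12151) = (7733 + √314)*(-36690) = -283723770 - 36690*√314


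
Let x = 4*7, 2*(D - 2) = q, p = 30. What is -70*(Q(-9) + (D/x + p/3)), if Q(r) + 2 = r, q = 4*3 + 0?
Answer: 50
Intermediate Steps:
q = 12 (q = 12 + 0 = 12)
D = 8 (D = 2 + (½)*12 = 2 + 6 = 8)
Q(r) = -2 + r
x = 28
-70*(Q(-9) + (D/x + p/3)) = -70*((-2 - 9) + (8/28 + 30/3)) = -70*(-11 + (8*(1/28) + 30*(⅓))) = -70*(-11 + (2/7 + 10)) = -70*(-11 + 72/7) = -70*(-5/7) = 50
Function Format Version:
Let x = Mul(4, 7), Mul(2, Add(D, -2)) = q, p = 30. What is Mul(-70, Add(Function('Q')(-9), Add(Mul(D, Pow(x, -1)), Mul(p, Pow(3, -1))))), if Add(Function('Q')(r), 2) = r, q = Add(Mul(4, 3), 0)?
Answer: 50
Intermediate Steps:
q = 12 (q = Add(12, 0) = 12)
D = 8 (D = Add(2, Mul(Rational(1, 2), 12)) = Add(2, 6) = 8)
Function('Q')(r) = Add(-2, r)
x = 28
Mul(-70, Add(Function('Q')(-9), Add(Mul(D, Pow(x, -1)), Mul(p, Pow(3, -1))))) = Mul(-70, Add(Add(-2, -9), Add(Mul(8, Pow(28, -1)), Mul(30, Pow(3, -1))))) = Mul(-70, Add(-11, Add(Mul(8, Rational(1, 28)), Mul(30, Rational(1, 3))))) = Mul(-70, Add(-11, Add(Rational(2, 7), 10))) = Mul(-70, Add(-11, Rational(72, 7))) = Mul(-70, Rational(-5, 7)) = 50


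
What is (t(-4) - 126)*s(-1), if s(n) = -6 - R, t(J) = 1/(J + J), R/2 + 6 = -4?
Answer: -7063/4 ≈ -1765.8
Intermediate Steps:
R = -20 (R = -12 + 2*(-4) = -12 - 8 = -20)
t(J) = 1/(2*J)
s(n) = 14 (s(n) = -6 - 1*(-20) = -6 + 20 = 14)
(t(-4) - 126)*s(-1) = ((½)/(-4) - 126)*14 = ((½)*(-¼) - 126)*14 = (-⅛ - 126)*14 = -1009/8*14 = -7063/4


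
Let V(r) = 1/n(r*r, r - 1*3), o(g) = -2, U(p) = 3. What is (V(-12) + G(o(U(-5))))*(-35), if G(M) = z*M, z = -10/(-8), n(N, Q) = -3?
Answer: 595/6 ≈ 99.167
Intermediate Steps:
V(r) = -1/3 (V(r) = 1/(-3) = -1/3)
z = 5/4 (z = -10*(-1/8) = 5/4 ≈ 1.2500)
G(M) = 5*M/4
(V(-12) + G(o(U(-5))))*(-35) = (-1/3 + (5/4)*(-2))*(-35) = (-1/3 - 5/2)*(-35) = -17/6*(-35) = 595/6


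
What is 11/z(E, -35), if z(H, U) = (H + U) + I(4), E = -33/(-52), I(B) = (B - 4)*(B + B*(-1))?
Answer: -572/1787 ≈ -0.32009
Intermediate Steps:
I(B) = 0 (I(B) = (-4 + B)*(B - B) = (-4 + B)*0 = 0)
E = 33/52 (E = -33*(-1/52) = 33/52 ≈ 0.63461)
z(H, U) = H + U (z(H, U) = (H + U) + 0 = H + U)
11/z(E, -35) = 11/(33/52 - 35) = 11/(-1787/52) = -52/1787*11 = -572/1787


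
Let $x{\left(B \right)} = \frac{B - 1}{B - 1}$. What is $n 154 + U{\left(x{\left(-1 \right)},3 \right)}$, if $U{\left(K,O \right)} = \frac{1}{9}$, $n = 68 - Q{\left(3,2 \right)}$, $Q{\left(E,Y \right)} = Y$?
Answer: $\frac{91477}{9} \approx 10164.0$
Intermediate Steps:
$x{\left(B \right)} = 1$ ($x{\left(B \right)} = \frac{-1 + B}{-1 + B} = 1$)
$n = 66$ ($n = 68 - 2 = 66$)
$U{\left(K,O \right)} = \frac{1}{9}$
$n 154 + U{\left(x{\left(-1 \right)},3 \right)} = 66 \cdot 154 + \frac{1}{9} = 10164 + \frac{1}{9} = \frac{91477}{9}$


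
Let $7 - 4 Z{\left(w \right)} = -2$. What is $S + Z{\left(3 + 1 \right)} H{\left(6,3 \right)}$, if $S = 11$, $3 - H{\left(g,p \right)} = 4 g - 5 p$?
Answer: $- \frac{5}{2} \approx -2.5$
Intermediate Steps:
$Z{\left(w \right)} = \frac{9}{4}$ ($Z{\left(w \right)} = \frac{7}{4} - - \frac{1}{2} = \frac{7}{4} + \frac{1}{2} = \frac{9}{4}$)
$H{\left(g,p \right)} = 3 - 4 g + 5 p$ ($H{\left(g,p \right)} = 3 - \left(4 g - 5 p\right) = 3 - \left(- 5 p + 4 g\right) = 3 - 4 g + 5 p$)
$S + Z{\left(3 + 1 \right)} H{\left(6,3 \right)} = 11 + \frac{9 \left(3 - 24 + 5 \cdot 3\right)}{4} = 11 + \frac{9 \left(3 - 24 + 15\right)}{4} = 11 + \frac{9}{4} \left(-6\right) = 11 - \frac{27}{2} = - \frac{5}{2}$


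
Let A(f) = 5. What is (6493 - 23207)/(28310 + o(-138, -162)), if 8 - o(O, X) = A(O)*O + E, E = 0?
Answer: -8357/14504 ≈ -0.57619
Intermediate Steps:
o(O, X) = 8 - 5*O (o(O, X) = 8 - (5*O + 0) = 8 - 5*O)
(6493 - 23207)/(28310 + o(-138, -162)) = (6493 - 23207)/(28310 + (8 - 5*(-138))) = -16714/(28310 + (8 + 690)) = -16714/(28310 + 698) = -16714/29008 = -16714*1/29008 = -8357/14504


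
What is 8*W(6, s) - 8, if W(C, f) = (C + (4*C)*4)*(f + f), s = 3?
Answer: 4888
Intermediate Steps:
W(C, f) = 34*C*f (W(C, f) = (C + 16*C)*(2*f) = (17*C)*(2*f) = 34*C*f)
8*W(6, s) - 8 = 8*(34*6*3) - 8 = 8*612 - 8 = 4896 - 8 = 4888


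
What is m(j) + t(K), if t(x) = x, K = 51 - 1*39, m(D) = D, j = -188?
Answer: -176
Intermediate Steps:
K = 12 (K = 51 - 39 = 12)
m(j) + t(K) = -188 + 12 = -176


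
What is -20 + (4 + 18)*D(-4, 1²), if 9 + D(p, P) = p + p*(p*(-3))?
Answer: -1362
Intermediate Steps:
D(p, P) = -9 + p - 3*p² (D(p, P) = -9 + (p + p*(p*(-3))) = -9 + (p + p*(-3*p)) = -9 + (p - 3*p²) = -9 + p - 3*p²)
-20 + (4 + 18)*D(-4, 1²) = -20 + (4 + 18)*(-9 - 4 - 3*(-4)²) = -20 + 22*(-9 - 4 - 3*16) = -20 + 22*(-9 - 4 - 48) = -20 + 22*(-61) = -20 - 1342 = -1362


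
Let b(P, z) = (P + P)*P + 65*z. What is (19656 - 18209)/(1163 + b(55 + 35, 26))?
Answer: 1447/19053 ≈ 0.075946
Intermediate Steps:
b(P, z) = 2*P**2 + 65*z (b(P, z) = (2*P)*P + 65*z = 2*P**2 + 65*z)
(19656 - 18209)/(1163 + b(55 + 35, 26)) = (19656 - 18209)/(1163 + (2*(55 + 35)**2 + 65*26)) = 1447/(1163 + (2*90**2 + 1690)) = 1447/(1163 + (2*8100 + 1690)) = 1447/(1163 + (16200 + 1690)) = 1447/(1163 + 17890) = 1447/19053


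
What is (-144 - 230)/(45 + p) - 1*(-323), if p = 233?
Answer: 44710/139 ≈ 321.65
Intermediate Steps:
(-144 - 230)/(45 + p) - 1*(-323) = (-144 - 230)/(45 + 233) - 1*(-323) = -374/278 + 323 = -374*1/278 + 323 = -187/139 + 323 = 44710/139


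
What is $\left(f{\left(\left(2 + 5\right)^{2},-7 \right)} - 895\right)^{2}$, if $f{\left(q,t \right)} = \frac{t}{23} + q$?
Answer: $\frac{378886225}{529} \approx 7.1623 \cdot 10^{5}$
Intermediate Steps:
$f{\left(q,t \right)} = q + \frac{t}{23}$ ($f{\left(q,t \right)} = \frac{t}{23} + q = q + \frac{t}{23}$)
$\left(f{\left(\left(2 + 5\right)^{2},-7 \right)} - 895\right)^{2} = \left(\left(\left(2 + 5\right)^{2} + \frac{1}{23} \left(-7\right)\right) - 895\right)^{2} = \left(\left(7^{2} - \frac{7}{23}\right) - 895\right)^{2} = \left(\left(49 - \frac{7}{23}\right) - 895\right)^{2} = \left(\frac{1120}{23} - 895\right)^{2} = \left(- \frac{19465}{23}\right)^{2} = \frac{378886225}{529}$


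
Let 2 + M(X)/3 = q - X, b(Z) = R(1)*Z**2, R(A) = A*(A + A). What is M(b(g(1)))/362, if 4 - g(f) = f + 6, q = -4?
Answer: -36/181 ≈ -0.19889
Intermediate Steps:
g(f) = -2 - f (g(f) = 4 - (f + 6) = 4 - (6 + f) = 4 + (-6 - f) = -2 - f)
R(A) = 2*A**2 (R(A) = A*(2*A) = 2*A**2)
b(Z) = 2*Z**2 (b(Z) = (2*1**2)*Z**2 = (2*1)*Z**2 = 2*Z**2)
M(X) = -18 - 3*X (M(X) = -6 + 3*(-4 - X) = -6 + (-12 - 3*X) = -18 - 3*X)
M(b(g(1)))/362 = (-18 - 6*(-2 - 1*1)**2)/362 = (-18 - 6*(-2 - 1)**2)/362 = (-18 - 6*(-3)**2)/362 = (-18 - 6*9)/362 = (-18 - 3*18)/362 = (-18 - 54)/362 = (1/362)*(-72) = -36/181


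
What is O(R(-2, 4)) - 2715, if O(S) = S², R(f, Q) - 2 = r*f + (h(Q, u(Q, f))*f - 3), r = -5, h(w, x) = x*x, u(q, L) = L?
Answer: -2714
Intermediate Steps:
h(w, x) = x²
R(f, Q) = -1 + f³ - 5*f (R(f, Q) = 2 + (-5*f + (f²*f - 3)) = 2 + (-5*f + (f³ - 3)) = 2 + (-5*f + (-3 + f³)) = 2 + (-3 + f³ - 5*f) = -1 + f³ - 5*f)
O(R(-2, 4)) - 2715 = (-1 + (-2)³ - 5*(-2))² - 2715 = (-1 - 8 + 10)² - 2715 = 1² - 2715 = 1 - 2715 = -2714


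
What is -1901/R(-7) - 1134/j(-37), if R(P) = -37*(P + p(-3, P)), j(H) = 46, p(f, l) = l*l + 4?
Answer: -40057/1702 ≈ -23.535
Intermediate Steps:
p(f, l) = 4 + l² (p(f, l) = l² + 4 = 4 + l²)
R(P) = -148 - 37*P - 37*P² (R(P) = -37*(P + (4 + P²)) = -37*(4 + P + P²) = -148 - 37*P - 37*P²)
-1901/R(-7) - 1134/j(-37) = -1901/(-148 - 37*(-7) - 37*(-7)²) - 1134/46 = -1901/(-148 + 259 - 37*49) - 1134*1/46 = -1901/(-148 + 259 - 1813) - 567/23 = -1901/(-1702) - 567/23 = -1901*(-1/1702) - 567/23 = 1901/1702 - 567/23 = -40057/1702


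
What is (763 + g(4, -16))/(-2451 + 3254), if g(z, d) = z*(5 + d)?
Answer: 719/803 ≈ 0.89539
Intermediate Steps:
(763 + g(4, -16))/(-2451 + 3254) = (763 + 4*(5 - 16))/(-2451 + 3254) = (763 + 4*(-11))/803 = (763 - 44)*(1/803) = 719*(1/803) = 719/803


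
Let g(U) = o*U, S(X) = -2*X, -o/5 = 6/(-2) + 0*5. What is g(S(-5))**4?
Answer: 506250000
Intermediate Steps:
o = 15 (o = -5*(6/(-2) + 0*5) = -5*(6*(-1/2) + 0) = -5*(-3 + 0) = -5*(-3) = 15)
g(U) = 15*U
g(S(-5))**4 = (15*(-2*(-5)))**4 = (15*10)**4 = 150**4 = 506250000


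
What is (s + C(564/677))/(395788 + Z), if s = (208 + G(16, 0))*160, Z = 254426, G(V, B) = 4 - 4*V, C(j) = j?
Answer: 8015962/220097439 ≈ 0.036420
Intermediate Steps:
s = 23680 (s = (208 + (4 - 4*16))*160 = (208 + (4 - 64))*160 = (208 - 60)*160 = 148*160 = 23680)
(s + C(564/677))/(395788 + Z) = (23680 + 564/677)/(395788 + 254426) = (23680 + 564*(1/677))/650214 = (23680 + 564/677)*(1/650214) = (16031924/677)*(1/650214) = 8015962/220097439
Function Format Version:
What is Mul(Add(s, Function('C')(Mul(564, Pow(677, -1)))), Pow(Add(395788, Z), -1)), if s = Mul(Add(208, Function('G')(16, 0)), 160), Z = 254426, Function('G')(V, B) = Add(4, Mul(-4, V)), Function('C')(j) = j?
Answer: Rational(8015962, 220097439) ≈ 0.036420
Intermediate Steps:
s = 23680 (s = Mul(Add(208, Add(4, Mul(-4, 16))), 160) = Mul(Add(208, Add(4, -64)), 160) = Mul(Add(208, -60), 160) = Mul(148, 160) = 23680)
Mul(Add(s, Function('C')(Mul(564, Pow(677, -1)))), Pow(Add(395788, Z), -1)) = Mul(Add(23680, Mul(564, Pow(677, -1))), Pow(Add(395788, 254426), -1)) = Mul(Add(23680, Mul(564, Rational(1, 677))), Pow(650214, -1)) = Mul(Add(23680, Rational(564, 677)), Rational(1, 650214)) = Mul(Rational(16031924, 677), Rational(1, 650214)) = Rational(8015962, 220097439)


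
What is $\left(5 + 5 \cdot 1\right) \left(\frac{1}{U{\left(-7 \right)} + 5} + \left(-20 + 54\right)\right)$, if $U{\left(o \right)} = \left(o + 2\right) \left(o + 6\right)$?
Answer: $341$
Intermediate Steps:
$U{\left(o \right)} = \left(2 + o\right) \left(6 + o\right)$
$\left(5 + 5 \cdot 1\right) \left(\frac{1}{U{\left(-7 \right)} + 5} + \left(-20 + 54\right)\right) = \left(5 + 5 \cdot 1\right) \left(\frac{1}{\left(12 + \left(-7\right)^{2} + 8 \left(-7\right)\right) + 5} + \left(-20 + 54\right)\right) = \left(5 + 5\right) \left(\frac{1}{\left(12 + 49 - 56\right) + 5} + 34\right) = 10 \left(\frac{1}{5 + 5} + 34\right) = 10 \left(\frac{1}{10} + 34\right) = 10 \cdot \frac{341}{10} = 341$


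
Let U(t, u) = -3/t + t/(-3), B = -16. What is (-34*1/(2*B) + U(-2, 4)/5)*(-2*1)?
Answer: -359/120 ≈ -2.9917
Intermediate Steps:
U(t, u) = -3/t - t/3 (U(t, u) = -3/t + t*(-1/3) = -3/t - t/3)
(-34*1/(2*B) + U(-2, 4)/5)*(-2*1) = (-34/((-16*2)) + (-3/(-2) - 1/3*(-2))/5)*(-2*1) = (-34/(-32) + (-3*(-1/2) + 2/3)*(1/5))*(-2) = (-34*(-1/32) + (3/2 + 2/3)*(1/5))*(-2) = (17/16 + (13/6)*(1/5))*(-2) = (17/16 + 13/30)*(-2) = (359/240)*(-2) = -359/120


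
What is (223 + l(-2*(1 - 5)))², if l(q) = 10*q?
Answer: 91809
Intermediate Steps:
(223 + l(-2*(1 - 5)))² = (223 + 10*(-2*(1 - 5)))² = (223 + 10*(-2*(-4)))² = (223 + 10*8)² = (223 + 80)² = 303² = 91809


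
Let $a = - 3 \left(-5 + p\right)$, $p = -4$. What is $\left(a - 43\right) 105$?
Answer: $-1680$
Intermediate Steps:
$a = 27$ ($a = - 3 \left(-5 - 4\right) = \left(-3\right) \left(-9\right) = 27$)
$\left(a - 43\right) 105 = \left(27 - 43\right) 105 = \left(-16\right) 105 = -1680$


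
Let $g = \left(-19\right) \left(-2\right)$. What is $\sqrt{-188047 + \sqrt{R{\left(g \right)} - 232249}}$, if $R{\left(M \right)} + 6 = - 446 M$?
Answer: $\sqrt{-188047 + i \sqrt{249203}} \approx 0.5756 + 433.64 i$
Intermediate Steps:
$g = 38$
$R{\left(M \right)} = -6 - 446 M$
$\sqrt{-188047 + \sqrt{R{\left(g \right)} - 232249}} = \sqrt{-188047 + \sqrt{\left(-6 - 16948\right) - 232249}} = \sqrt{-188047 + \sqrt{-16954 - 232249}} = \sqrt{-188047 + \sqrt{-249203}} = \sqrt{-188047 + i \sqrt{249203}}$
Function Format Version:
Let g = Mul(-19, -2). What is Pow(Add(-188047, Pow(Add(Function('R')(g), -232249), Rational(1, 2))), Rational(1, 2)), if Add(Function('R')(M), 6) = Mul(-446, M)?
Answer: Pow(Add(-188047, Mul(I, Pow(249203, Rational(1, 2)))), Rational(1, 2)) ≈ Add(0.5756, Mul(433.64, I))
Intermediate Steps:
g = 38
Function('R')(M) = Add(-6, Mul(-446, M))
Pow(Add(-188047, Pow(Add(Function('R')(g), -232249), Rational(1, 2))), Rational(1, 2)) = Pow(Add(-188047, Pow(Add(Add(-6, Mul(-446, 38)), -232249), Rational(1, 2))), Rational(1, 2)) = Pow(Add(-188047, Pow(Add(Add(-6, -16948), -232249), Rational(1, 2))), Rational(1, 2)) = Pow(Add(-188047, Pow(Add(-16954, -232249), Rational(1, 2))), Rational(1, 2)) = Pow(Add(-188047, Pow(-249203, Rational(1, 2))), Rational(1, 2)) = Pow(Add(-188047, Mul(I, Pow(249203, Rational(1, 2)))), Rational(1, 2))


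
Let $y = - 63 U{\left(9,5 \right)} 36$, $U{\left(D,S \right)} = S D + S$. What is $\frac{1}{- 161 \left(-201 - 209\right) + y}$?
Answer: $- \frac{1}{47390} \approx -2.1101 \cdot 10^{-5}$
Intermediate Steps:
$U{\left(D,S \right)} = S + D S$ ($U{\left(D,S \right)} = D S + S = S + D S$)
$y = -113400$ ($y = - 63 \cdot 5 \left(1 + 9\right) 36 = - 63 \cdot 5 \cdot 10 \cdot 36 = \left(-63\right) 50 \cdot 36 = \left(-3150\right) 36 = -113400$)
$\frac{1}{- 161 \left(-201 - 209\right) + y} = \frac{1}{- 161 \left(-201 - 209\right) - 113400} = \frac{1}{\left(-161\right) \left(-410\right) - 113400} = \frac{1}{66010 - 113400} = \frac{1}{-47390} = - \frac{1}{47390}$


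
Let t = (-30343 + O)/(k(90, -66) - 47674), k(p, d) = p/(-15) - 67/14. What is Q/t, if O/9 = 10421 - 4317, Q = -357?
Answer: 34046937/49186 ≈ 692.21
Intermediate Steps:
k(p, d) = -67/14 - p/15 (k(p, d) = p*(-1/15) - 67*1/14 = -p/15 - 67/14 = -67/14 - p/15)
O = 54936 (O = 9*(10421 - 4317) = 9*6104 = 54936)
t = -344302/667587 (t = (-30343 + 54936)/((-67/14 - 1/15*90) - 47674) = 24593/((-67/14 - 6) - 47674) = 24593/(-151/14 - 47674) = 24593/(-667587/14) = 24593*(-14/667587) = -344302/667587 ≈ -0.51574)
Q/t = -357/(-344302/667587) = -357*(-667587/344302) = 34046937/49186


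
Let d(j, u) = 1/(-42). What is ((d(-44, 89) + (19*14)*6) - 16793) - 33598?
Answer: -2049391/42 ≈ -48795.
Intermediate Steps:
d(j, u) = -1/42
((d(-44, 89) + (19*14)*6) - 16793) - 33598 = ((-1/42 + (19*14)*6) - 16793) - 33598 = ((-1/42 + 266*6) - 16793) - 33598 = ((-1/42 + 1596) - 16793) - 33598 = (67031/42 - 16793) - 33598 = -638275/42 - 33598 = -2049391/42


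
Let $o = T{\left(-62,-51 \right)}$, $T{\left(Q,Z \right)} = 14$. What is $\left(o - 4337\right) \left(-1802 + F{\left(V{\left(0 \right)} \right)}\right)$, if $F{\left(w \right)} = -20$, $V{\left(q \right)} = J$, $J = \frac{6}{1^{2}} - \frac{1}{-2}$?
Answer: $7876506$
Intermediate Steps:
$J = \frac{13}{2}$ ($J = \frac{6}{1} - - \frac{1}{2} = 6 \cdot 1 + \frac{1}{2} = 6 + \frac{1}{2} = \frac{13}{2} \approx 6.5$)
$V{\left(q \right)} = \frac{13}{2}$
$o = 14$
$\left(o - 4337\right) \left(-1802 + F{\left(V{\left(0 \right)} \right)}\right) = \left(14 - 4337\right) \left(-1802 - 20\right) = \left(-4323\right) \left(-1822\right) = 7876506$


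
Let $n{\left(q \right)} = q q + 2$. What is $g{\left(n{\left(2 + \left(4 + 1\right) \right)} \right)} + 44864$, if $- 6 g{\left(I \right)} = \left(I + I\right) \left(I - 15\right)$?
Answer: $44252$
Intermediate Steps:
$n{\left(q \right)} = 2 + q^{2}$ ($n{\left(q \right)} = q^{2} + 2 = 2 + q^{2}$)
$g{\left(I \right)} = - \frac{I \left(-15 + I\right)}{3}$ ($g{\left(I \right)} = - \frac{\left(I + I\right) \left(I - 15\right)}{6} = - \frac{2 I \left(-15 + I\right)}{6} = - \frac{I \left(-15 + I\right)}{3}$)
$g{\left(n{\left(2 + \left(4 + 1\right) \right)} \right)} + 44864 = \frac{\left(2 + \left(2 + \left(4 + 1\right)\right)^{2}\right) \left(15 - \left(2 + \left(2 + \left(4 + 1\right)\right)^{2}\right)\right)}{3} + 44864 = \frac{\left(2 + \left(2 + 5\right)^{2}\right) \left(15 - \left(2 + \left(2 + 5\right)^{2}\right)\right)}{3} + 44864 = \frac{\left(2 + 7^{2}\right) \left(15 - \left(2 + 7^{2}\right)\right)}{3} + 44864 = \frac{\left(2 + 49\right) \left(15 - \left(2 + 49\right)\right)}{3} + 44864 = \frac{1}{3} \cdot 51 \left(15 - 51\right) + 44864 = \frac{1}{3} \cdot 51 \left(-36\right) + 44864 = -612 + 44864 = 44252$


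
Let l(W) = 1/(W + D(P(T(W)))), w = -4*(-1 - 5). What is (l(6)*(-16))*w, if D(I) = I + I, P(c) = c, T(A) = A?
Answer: -64/3 ≈ -21.333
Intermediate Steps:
w = 24 (w = -4*(-6) = 24)
D(I) = 2*I
l(W) = 1/(3*W) (l(W) = 1/(W + 2*W) = 1/(3*W))
(l(6)*(-16))*w = (((1/3)/6)*(-16))*24 = (((1/3)*(1/6))*(-16))*24 = ((1/18)*(-16))*24 = -8/9*24 = -64/3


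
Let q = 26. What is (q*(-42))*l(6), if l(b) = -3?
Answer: 3276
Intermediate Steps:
(q*(-42))*l(6) = (26*(-42))*(-3) = -1092*(-3) = 3276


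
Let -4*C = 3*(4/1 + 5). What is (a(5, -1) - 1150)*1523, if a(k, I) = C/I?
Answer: -6964679/4 ≈ -1.7412e+6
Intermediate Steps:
C = -27/4 (C = -3*(4/1 + 5)/4 = -3*(4*1 + 5)/4 = -3*(4 + 5)/4 = -3*9/4 = -¼*27 = -27/4 ≈ -6.7500)
a(k, I) = -27/(4*I)
(a(5, -1) - 1150)*1523 = (-27/4/(-1) - 1150)*1523 = (-27/4*(-1) - 1150)*1523 = (27/4 - 1150)*1523 = -4573/4*1523 = -6964679/4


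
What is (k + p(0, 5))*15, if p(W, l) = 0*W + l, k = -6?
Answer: -15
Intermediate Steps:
p(W, l) = l (p(W, l) = 0 + l = l)
(k + p(0, 5))*15 = (-6 + 5)*15 = -1*15 = -15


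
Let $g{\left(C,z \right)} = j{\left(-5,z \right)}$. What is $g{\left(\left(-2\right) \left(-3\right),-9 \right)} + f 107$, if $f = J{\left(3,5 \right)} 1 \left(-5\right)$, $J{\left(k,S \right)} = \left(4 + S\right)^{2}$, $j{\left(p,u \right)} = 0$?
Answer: $-43335$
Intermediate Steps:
$g{\left(C,z \right)} = 0$
$f = -405$ ($f = \left(4 + 5\right)^{2} \cdot 1 \left(-5\right) = 9^{2} \cdot 1 \left(-5\right) = 81 \cdot 1 \left(-5\right) = 81 \left(-5\right) = -405$)
$g{\left(\left(-2\right) \left(-3\right),-9 \right)} + f 107 = 0 - 43335 = -43335$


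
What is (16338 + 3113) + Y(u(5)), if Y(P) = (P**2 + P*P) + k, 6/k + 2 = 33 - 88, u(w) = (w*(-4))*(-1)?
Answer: 384767/19 ≈ 20251.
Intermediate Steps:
u(w) = 4*w (u(w) = -4*w*(-1) = 4*w)
k = -2/19 (k = 6/(-2 + (33 - 88)) = 6/(-2 - 55) = 6/(-57) = 6*(-1/57) = -2/19 ≈ -0.10526)
Y(P) = -2/19 + 2*P**2 (Y(P) = (P**2 + P*P) - 2/19 = (P**2 + P**2) - 2/19 = 2*P**2 - 2/19 = -2/19 + 2*P**2)
(16338 + 3113) + Y(u(5)) = (16338 + 3113) + (-2/19 + 2*(4*5)**2) = 19451 + (-2/19 + 2*20**2) = 19451 + (-2/19 + 2*400) = 19451 + (-2/19 + 800) = 19451 + 15198/19 = 384767/19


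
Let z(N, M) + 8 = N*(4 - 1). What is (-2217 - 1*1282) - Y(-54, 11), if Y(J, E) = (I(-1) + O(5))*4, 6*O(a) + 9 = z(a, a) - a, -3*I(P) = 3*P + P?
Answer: -10499/3 ≈ -3499.7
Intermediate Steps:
z(N, M) = -8 + 3*N (z(N, M) = -8 + N*(4 - 1) = -8 + N*3 = -8 + 3*N)
I(P) = -4*P/3 (I(P) = -(3*P + P)/3 = -4*P/3)
O(a) = -17/6 + a/3 (O(a) = -3/2 + ((-8 + 3*a) - a)/6 = -3/2 + (-8 + 2*a)/6 = -3/2 + (-4/3 + a/3) = -17/6 + a/3)
Y(J, E) = ⅔ (Y(J, E) = (-4/3*(-1) + (-17/6 + (⅓)*5))*4 = (4/3 + (-17/6 + 5/3))*4 = (4/3 - 7/6)*4 = (⅙)*4 = ⅔)
(-2217 - 1*1282) - Y(-54, 11) = (-2217 - 1*1282) - 1*⅔ = (-2217 - 1282) - ⅔ = -3499 - ⅔ = -10499/3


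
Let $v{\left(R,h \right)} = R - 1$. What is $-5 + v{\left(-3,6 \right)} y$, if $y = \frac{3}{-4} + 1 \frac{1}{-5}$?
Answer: $- \frac{6}{5} \approx -1.2$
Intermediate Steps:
$v{\left(R,h \right)} = -1 + R$ ($v{\left(R,h \right)} = R - 1 = -1 + R$)
$y = - \frac{19}{20}$ ($y = 3 \left(- \frac{1}{4}\right) + 1 \left(- \frac{1}{5}\right) = - \frac{3}{4} - \frac{1}{5} = - \frac{19}{20} \approx -0.95$)
$-5 + v{\left(-3,6 \right)} y = -5 + \left(-1 - 3\right) \left(- \frac{19}{20}\right) = -5 - - \frac{19}{5} = -5 + \frac{19}{5} = - \frac{6}{5}$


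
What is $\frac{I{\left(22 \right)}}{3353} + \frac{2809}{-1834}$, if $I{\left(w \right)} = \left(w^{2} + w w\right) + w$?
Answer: $- \frac{1086131}{878486} \approx -1.2364$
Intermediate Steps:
$I{\left(w \right)} = w + 2 w^{2}$ ($I{\left(w \right)} = \left(w^{2} + w^{2}\right) + w = 2 w^{2} + w = w + 2 w^{2}$)
$\frac{I{\left(22 \right)}}{3353} + \frac{2809}{-1834} = \frac{22 \left(1 + 2 \cdot 22\right)}{3353} + \frac{2809}{-1834} = 22 \left(1 + 44\right) \frac{1}{3353} + 2809 \left(- \frac{1}{1834}\right) = 22 \cdot 45 \cdot \frac{1}{3353} - \frac{2809}{1834} = 990 \cdot \frac{1}{3353} - \frac{2809}{1834} = \frac{990}{3353} - \frac{2809}{1834} = - \frac{1086131}{878486}$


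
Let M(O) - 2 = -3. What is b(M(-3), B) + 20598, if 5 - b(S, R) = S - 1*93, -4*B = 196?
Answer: 20697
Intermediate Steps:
B = -49 (B = -1/4*196 = -49)
M(O) = -1 (M(O) = 2 - 3 = -1)
b(S, R) = 98 - S (b(S, R) = 5 - (S - 1*93) = 5 - (S - 93) = 5 - (-93 + S) = 5 + (93 - S) = 98 - S)
b(M(-3), B) + 20598 = (98 - 1*(-1)) + 20598 = (98 + 1) + 20598 = 99 + 20598 = 20697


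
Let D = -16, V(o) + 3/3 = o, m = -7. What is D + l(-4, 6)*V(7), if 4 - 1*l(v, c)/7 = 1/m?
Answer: 158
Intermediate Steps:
V(o) = -1 + o
l(v, c) = 29 (l(v, c) = 28 - 7/(-7) = 28 - 7*(-1/7) = 28 + 1 = 29)
D + l(-4, 6)*V(7) = -16 + 29*(-1 + 7) = -16 + 29*6 = -16 + 174 = 158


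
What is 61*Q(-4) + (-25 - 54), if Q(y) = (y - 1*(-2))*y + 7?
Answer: 836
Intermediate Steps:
Q(y) = 7 + y*(2 + y) (Q(y) = (y + 2)*y + 7 = (2 + y)*y + 7 = y*(2 + y) + 7 = 7 + y*(2 + y))
61*Q(-4) + (-25 - 54) = 61*(7 + (-4)² + 2*(-4)) + (-25 - 54) = 61*(7 + 16 - 8) - 79 = 61*15 - 79 = 915 - 79 = 836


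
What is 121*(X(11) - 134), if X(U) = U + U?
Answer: -13552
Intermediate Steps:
X(U) = 2*U
121*(X(11) - 134) = 121*(2*11 - 134) = 121*(22 - 134) = 121*(-112) = -13552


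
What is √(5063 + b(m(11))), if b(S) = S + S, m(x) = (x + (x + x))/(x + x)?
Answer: √5066 ≈ 71.176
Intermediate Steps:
m(x) = 3/2 (m(x) = (x + 2*x)/((2*x)) = (3*x)*(1/(2*x)) = 3/2)
b(S) = 2*S
√(5063 + b(m(11))) = √(5063 + 2*(3/2)) = √(5063 + 3) = √5066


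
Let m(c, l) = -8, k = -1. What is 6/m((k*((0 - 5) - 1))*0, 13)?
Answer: -¾ ≈ -0.75000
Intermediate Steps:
6/m((k*((0 - 5) - 1))*0, 13) = 6/(-8) = 6*(-⅛) = -¾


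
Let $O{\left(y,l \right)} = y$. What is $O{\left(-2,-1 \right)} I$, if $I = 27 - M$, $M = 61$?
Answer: $68$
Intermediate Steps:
$I = -34$ ($I = 27 - 61 = -34$)
$O{\left(-2,-1 \right)} I = \left(-2\right) \left(-34\right) = 68$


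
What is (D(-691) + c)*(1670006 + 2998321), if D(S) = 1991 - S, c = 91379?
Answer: 439107505947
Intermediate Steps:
(D(-691) + c)*(1670006 + 2998321) = ((1991 - 1*(-691)) + 91379)*(1670006 + 2998321) = ((1991 + 691) + 91379)*4668327 = (2682 + 91379)*4668327 = 94061*4668327 = 439107505947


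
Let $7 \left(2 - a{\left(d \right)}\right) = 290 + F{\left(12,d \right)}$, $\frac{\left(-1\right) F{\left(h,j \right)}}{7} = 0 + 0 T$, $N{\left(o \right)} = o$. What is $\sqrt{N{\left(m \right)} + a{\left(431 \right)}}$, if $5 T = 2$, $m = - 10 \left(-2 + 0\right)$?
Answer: $\frac{2 i \sqrt{238}}{7} \approx 4.4078 i$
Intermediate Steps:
$m = 20$ ($m = \left(-10\right) \left(-2\right) = 20$)
$T = \frac{2}{5}$ ($T = \frac{1}{5} \cdot 2 = \frac{2}{5} \approx 0.4$)
$F{\left(h,j \right)} = 0$ ($F{\left(h,j \right)} = - 7 \left(0 + 0 \cdot \frac{2}{5}\right) = - 7 \left(0 + 0\right) = \left(-7\right) 0 = 0$)
$a{\left(d \right)} = - \frac{276}{7}$ ($a{\left(d \right)} = 2 - \frac{290 + 0}{7} = 2 - \frac{290}{7} = - \frac{276}{7}$)
$\sqrt{N{\left(m \right)} + a{\left(431 \right)}} = \sqrt{20 - \frac{276}{7}} = \sqrt{- \frac{136}{7}} = \frac{2 i \sqrt{238}}{7}$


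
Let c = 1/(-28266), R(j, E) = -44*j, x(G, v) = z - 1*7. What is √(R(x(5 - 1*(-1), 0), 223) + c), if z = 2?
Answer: √175772658054/28266 ≈ 14.832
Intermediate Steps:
x(G, v) = -5 (x(G, v) = 2 - 1*7 = 2 - 7 = -5)
c = -1/28266 ≈ -3.5378e-5
√(R(x(5 - 1*(-1), 0), 223) + c) = √(-44*(-5) - 1/28266) = √(220 - 1/28266) = √(6218519/28266) = √175772658054/28266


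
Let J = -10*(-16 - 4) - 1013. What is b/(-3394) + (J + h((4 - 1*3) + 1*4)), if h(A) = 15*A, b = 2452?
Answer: -1253612/1697 ≈ -738.72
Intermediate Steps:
J = -813 (J = -10*(-20) - 1013 = 200 - 1013 = -813)
b/(-3394) + (J + h((4 - 1*3) + 1*4)) = 2452/(-3394) + (-813 + 15*((4 - 1*3) + 1*4)) = 2452*(-1/3394) + (-813 + 15*((4 - 3) + 4)) = -1226/1697 + (-813 + 15*(1 + 4)) = -1226/1697 + (-813 + 15*5) = -1226/1697 + (-813 + 75) = -1226/1697 - 738 = -1253612/1697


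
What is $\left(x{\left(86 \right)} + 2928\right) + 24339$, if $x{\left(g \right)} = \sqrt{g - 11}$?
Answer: $27267 + 5 \sqrt{3} \approx 27276.0$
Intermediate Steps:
$x{\left(g \right)} = \sqrt{-11 + g}$
$\left(x{\left(86 \right)} + 2928\right) + 24339 = \left(\sqrt{-11 + 86} + 2928\right) + 24339 = \left(\sqrt{75} + 2928\right) + 24339 = \left(5 \sqrt{3} + 2928\right) + 24339 = \left(2928 + 5 \sqrt{3}\right) + 24339 = 27267 + 5 \sqrt{3}$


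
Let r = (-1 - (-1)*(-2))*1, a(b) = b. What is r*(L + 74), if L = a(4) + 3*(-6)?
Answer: -180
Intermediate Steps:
L = -14 (L = 4 + 3*(-6) = 4 - 18 = -14)
r = -3 (r = (-1 - 1*2)*1 = (-1 - 2)*1 = -3*1 = -3)
r*(L + 74) = -3*(-14 + 74) = -3*60 = -180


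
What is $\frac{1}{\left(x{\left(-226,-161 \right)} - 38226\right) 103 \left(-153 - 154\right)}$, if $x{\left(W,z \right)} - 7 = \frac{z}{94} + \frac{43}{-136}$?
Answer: $\frac{6392}{7725289102357} \approx 8.2741 \cdot 10^{-10}$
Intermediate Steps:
$x{\left(W,z \right)} = \frac{909}{136} + \frac{z}{94}$ ($x{\left(W,z \right)} = 7 + \left(\frac{z}{94} + \frac{43}{-136}\right) = 7 + \left(z \frac{1}{94} + 43 \left(- \frac{1}{136}\right)\right) = 7 + \left(\frac{z}{94} - \frac{43}{136}\right) = 7 + \left(- \frac{43}{136} + \frac{z}{94}\right) = \frac{909}{136} + \frac{z}{94}$)
$\frac{1}{\left(x{\left(-226,-161 \right)} - 38226\right) 103 \left(-153 - 154\right)} = \frac{1}{\left(\left(\frac{909}{136} + \frac{1}{94} \left(-161\right)\right) - 38226\right) 103 \left(-153 - 154\right)} = \frac{1}{\left(\left(\frac{909}{136} - \frac{161}{94}\right) - 38226\right) 103 \left(-307\right)} = \frac{1}{\left(\frac{31775}{6392} - 38226\right) \left(-31621\right)} = \frac{1}{- \frac{244308817}{6392}} \left(- \frac{1}{31621}\right) = \left(- \frac{6392}{244308817}\right) \left(- \frac{1}{31621}\right) = \frac{6392}{7725289102357}$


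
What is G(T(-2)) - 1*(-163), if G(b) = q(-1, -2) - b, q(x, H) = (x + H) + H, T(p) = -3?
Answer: 161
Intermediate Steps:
q(x, H) = x + 2*H (q(x, H) = (H + x) + H = x + 2*H)
G(b) = -5 - b (G(b) = (-1 + 2*(-2)) - b = (-1 - 4) - b = -5 - b)
G(T(-2)) - 1*(-163) = (-5 - 1*(-3)) - 1*(-163) = (-5 + 3) + 163 = -2 + 163 = 161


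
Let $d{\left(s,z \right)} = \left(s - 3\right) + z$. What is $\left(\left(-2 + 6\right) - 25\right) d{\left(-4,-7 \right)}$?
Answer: $294$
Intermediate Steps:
$d{\left(s,z \right)} = -3 + s + z$ ($d{\left(s,z \right)} = \left(-3 + s\right) + z = -3 + s + z$)
$\left(\left(-2 + 6\right) - 25\right) d{\left(-4,-7 \right)} = \left(\left(-2 + 6\right) - 25\right) \left(-3 - 4 - 7\right) = \left(4 - 25\right) \left(-14\right) = \left(-21\right) \left(-14\right) = 294$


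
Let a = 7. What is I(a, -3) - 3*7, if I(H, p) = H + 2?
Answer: -12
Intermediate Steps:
I(H, p) = 2 + H
I(a, -3) - 3*7 = (2 + 7) - 3*7 = 9 - 21 = -12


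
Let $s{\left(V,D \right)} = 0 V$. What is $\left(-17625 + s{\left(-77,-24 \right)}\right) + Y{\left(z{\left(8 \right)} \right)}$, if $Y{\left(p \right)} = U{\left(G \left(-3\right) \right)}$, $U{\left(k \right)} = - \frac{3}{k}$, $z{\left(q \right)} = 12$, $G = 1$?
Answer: $-17624$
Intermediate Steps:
$s{\left(V,D \right)} = 0$
$Y{\left(p \right)} = 1$ ($Y{\left(p \right)} = - \frac{3}{1 \left(-3\right)} = - \frac{3}{-3} = \left(-3\right) \left(- \frac{1}{3}\right) = 1$)
$\left(-17625 + s{\left(-77,-24 \right)}\right) + Y{\left(z{\left(8 \right)} \right)} = \left(-17625 + 0\right) + 1 = -17625 + 1 = -17624$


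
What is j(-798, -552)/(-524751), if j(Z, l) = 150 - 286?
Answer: 136/524751 ≈ 0.00025917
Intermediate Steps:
j(Z, l) = -136
j(-798, -552)/(-524751) = -136/(-524751) = -136*(-1/524751) = 136/524751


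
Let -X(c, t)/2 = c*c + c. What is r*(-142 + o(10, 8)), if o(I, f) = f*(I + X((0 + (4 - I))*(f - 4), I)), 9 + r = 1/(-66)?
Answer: 2645965/33 ≈ 80181.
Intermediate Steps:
r = -595/66 (r = -9 + 1/(-66) = -9 - 1/66 = -595/66 ≈ -9.0152)
X(c, t) = -2*c - 2*c² (X(c, t) = -2*(c*c + c) = -2*(c² + c) = -2*(c + c²) = -2*c - 2*c²)
o(I, f) = f*(I - 2*(1 + (-4 + f)*(4 - I))*(-4 + f)*(4 - I)) (o(I, f) = f*(I - 2*(0 + (4 - I))*(f - 4)*(1 + (0 + (4 - I))*(f - 4))) = f*(I - 2*(4 - I)*(-4 + f)*(1 + (4 - I)*(-4 + f))) = f*(I - 2*(-4 + f)*(4 - I)*(1 + (-4 + f)*(4 - I))) = f*(I - 2*(1 + (-4 + f)*(4 - I))*(-4 + f)*(4 - I)))
r*(-142 + o(10, 8)) = -595*(-142 + 8*(10 - 2*(15 - 4*10 - 4*8 + 10*8)*(16 - 4*10 - 4*8 + 10*8)))/66 = -595*(-142 + 8*(10 - 2*(15 - 40 - 32 + 80)*(16 - 40 - 32 + 80)))/66 = -595*(-142 + 8*(10 - 2*23*24))/66 = -595*(-142 + 8*(10 - 1104))/66 = -595*(-142 + 8*(-1094))/66 = -595*(-142 - 8752)/66 = -595/66*(-8894) = 2645965/33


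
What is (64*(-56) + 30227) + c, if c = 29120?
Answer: 55763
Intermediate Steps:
(64*(-56) + 30227) + c = (64*(-56) + 30227) + 29120 = (-3584 + 30227) + 29120 = 26643 + 29120 = 55763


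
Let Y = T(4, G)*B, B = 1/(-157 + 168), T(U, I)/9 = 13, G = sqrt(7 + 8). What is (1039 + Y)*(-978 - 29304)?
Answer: -349635972/11 ≈ -3.1785e+7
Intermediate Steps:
G = sqrt(15) ≈ 3.8730
T(U, I) = 117 (T(U, I) = 9*13 = 117)
B = 1/11 ≈ 0.090909
Y = 117/11 (Y = 117*(1/11) = 117/11 ≈ 10.636)
(1039 + Y)*(-978 - 29304) = (1039 + 117/11)*(-978 - 29304) = (11546/11)*(-30282) = -349635972/11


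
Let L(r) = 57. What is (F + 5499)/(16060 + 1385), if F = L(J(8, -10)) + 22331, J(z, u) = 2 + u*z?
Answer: 27887/17445 ≈ 1.5986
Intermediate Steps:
F = 22388 (F = 57 + 22331 = 22388)
(F + 5499)/(16060 + 1385) = (22388 + 5499)/(16060 + 1385) = 27887/17445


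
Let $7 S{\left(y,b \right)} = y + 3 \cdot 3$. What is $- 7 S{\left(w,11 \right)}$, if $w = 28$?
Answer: $-37$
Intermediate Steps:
$S{\left(y,b \right)} = \frac{9}{7} + \frac{y}{7}$ ($S{\left(y,b \right)} = \frac{y + 3 \cdot 3}{7} = \frac{y + 9}{7} = \frac{9 + y}{7} = \frac{9}{7} + \frac{y}{7}$)
$- 7 S{\left(w,11 \right)} = - 7 \left(\frac{9}{7} + \frac{1}{7} \cdot 28\right) = - 7 \left(\frac{9}{7} + 4\right) = \left(-7\right) \frac{37}{7} = -37$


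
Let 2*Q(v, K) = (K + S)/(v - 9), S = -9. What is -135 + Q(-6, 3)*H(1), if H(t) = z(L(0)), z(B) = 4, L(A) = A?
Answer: -671/5 ≈ -134.20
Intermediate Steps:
H(t) = 4
Q(v, K) = (-9 + K)/(2*(-9 + v)) (Q(v, K) = ((K - 9)/(v - 9))/2 = ((-9 + K)/(-9 + v))/2 = (-9 + K)/(2*(-9 + v)))
-135 + Q(-6, 3)*H(1) = -135 + ((-9 + 3)/(2*(-9 - 6)))*4 = -135 + ((½)*(-6)/(-15))*4 = -135 + ((½)*(-1/15)*(-6))*4 = -135 + (⅕)*4 = -135 + ⅘ = -671/5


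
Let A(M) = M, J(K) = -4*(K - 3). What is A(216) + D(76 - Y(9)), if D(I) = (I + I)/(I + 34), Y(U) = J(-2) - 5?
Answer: 20642/95 ≈ 217.28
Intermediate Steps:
J(K) = 12 - 4*K (J(K) = -4*(-3 + K) = 12 - 4*K)
Y(U) = 15 (Y(U) = (12 - 4*(-2)) - 5 = (12 + 8) - 5 = 20 - 5 = 15)
D(I) = 2*I/(34 + I) (D(I) = (2*I)/(34 + I) = 2*I/(34 + I))
A(216) + D(76 - Y(9)) = 216 + 2*(76 - 1*15)/(34 + (76 - 1*15)) = 216 + 2*(76 - 15)/(34 + (76 - 15)) = 216 + 2*61/(34 + 61) = 216 + 2*61/95 = 216 + 2*61*(1/95) = 216 + 122/95 = 20642/95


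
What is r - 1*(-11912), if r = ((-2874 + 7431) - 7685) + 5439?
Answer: 14223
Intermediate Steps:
r = 2311 (r = (4557 - 7685) + 5439 = -3128 + 5439 = 2311)
r - 1*(-11912) = 2311 - 1*(-11912) = 2311 + 11912 = 14223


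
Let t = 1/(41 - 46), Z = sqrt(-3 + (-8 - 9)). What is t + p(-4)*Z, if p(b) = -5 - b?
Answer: -1/5 - 2*I*sqrt(5) ≈ -0.2 - 4.4721*I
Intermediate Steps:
Z = 2*I*sqrt(5) (Z = sqrt(-3 - 17) = sqrt(-20) = 2*I*sqrt(5) ≈ 4.4721*I)
t = -1/5 (t = 1/(-5) = -1/5 ≈ -0.20000)
t + p(-4)*Z = -1/5 + (-5 - 1*(-4))*(2*I*sqrt(5)) = -1/5 + (-5 + 4)*(2*I*sqrt(5)) = -1/5 - 2*I*sqrt(5)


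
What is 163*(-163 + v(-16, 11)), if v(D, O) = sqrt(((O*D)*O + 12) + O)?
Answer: -26569 + 163*I*sqrt(1913) ≈ -26569.0 + 7129.3*I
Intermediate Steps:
v(D, O) = sqrt(12 + O + D*O**2) (v(D, O) = sqrt(((D*O)*O + 12) + O) = sqrt((D*O**2 + 12) + O) = sqrt((12 + D*O**2) + O) = sqrt(12 + O + D*O**2))
163*(-163 + v(-16, 11)) = 163*(-163 + sqrt(12 + 11 - 16*11**2)) = 163*(-163 + sqrt(12 + 11 - 16*121)) = 163*(-163 + sqrt(12 + 11 - 1936)) = 163*(-163 + sqrt(-1913)) = 163*(-163 + I*sqrt(1913)) = -26569 + 163*I*sqrt(1913)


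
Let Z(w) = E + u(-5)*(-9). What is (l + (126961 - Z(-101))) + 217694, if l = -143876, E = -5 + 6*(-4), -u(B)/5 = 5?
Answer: 200583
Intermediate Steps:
u(B) = -25 (u(B) = -5*5 = -25)
E = -29 (E = -5 - 24 = -29)
Z(w) = 196 (Z(w) = -29 - 25*(-9) = -29 + 225 = 196)
(l + (126961 - Z(-101))) + 217694 = (-143876 + (126961 - 1*196)) + 217694 = (-143876 + (126961 - 196)) + 217694 = (-143876 + 126765) + 217694 = -17111 + 217694 = 200583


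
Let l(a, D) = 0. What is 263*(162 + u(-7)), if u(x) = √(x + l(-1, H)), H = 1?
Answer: 42606 + 263*I*√7 ≈ 42606.0 + 695.83*I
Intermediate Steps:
u(x) = √x (u(x) = √(x + 0) = √x)
263*(162 + u(-7)) = 263*(162 + √(-7)) = 263*(162 + I*√7) = 42606 + 263*I*√7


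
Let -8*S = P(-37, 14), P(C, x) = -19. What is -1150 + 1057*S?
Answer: 10883/8 ≈ 1360.4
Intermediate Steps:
S = 19/8 (S = -⅛*(-19) = 19/8 ≈ 2.3750)
-1150 + 1057*S = -1150 + 1057*(19/8) = -1150 + 20083/8 = 10883/8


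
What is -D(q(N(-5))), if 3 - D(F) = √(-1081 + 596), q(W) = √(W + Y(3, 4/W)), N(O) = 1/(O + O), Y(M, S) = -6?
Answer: -3 + I*√485 ≈ -3.0 + 22.023*I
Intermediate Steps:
N(O) = 1/(2*O)
q(W) = √(-6 + W) (q(W) = √(W - 6) = √(-6 + W))
D(F) = 3 - I*√485 (D(F) = 3 - √(-1081 + 596) = 3 - √(-485) = 3 - I*√485)
-D(q(N(-5))) = -(3 - I*√485) = -3 + I*√485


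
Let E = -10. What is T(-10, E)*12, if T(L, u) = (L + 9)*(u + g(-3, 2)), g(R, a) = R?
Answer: 156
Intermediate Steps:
T(L, u) = (-3 + u)*(9 + L) (T(L, u) = (L + 9)*(u - 3) = (9 + L)*(-3 + u) = (-3 + u)*(9 + L))
T(-10, E)*12 = (-27 - 3*(-10) + 9*(-10) - 10*(-10))*12 = (-27 + 30 - 90 + 100)*12 = 13*12 = 156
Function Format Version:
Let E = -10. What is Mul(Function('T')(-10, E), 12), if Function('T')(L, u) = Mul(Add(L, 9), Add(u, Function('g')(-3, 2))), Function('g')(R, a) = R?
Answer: 156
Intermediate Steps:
Function('T')(L, u) = Mul(Add(-3, u), Add(9, L)) (Function('T')(L, u) = Mul(Add(L, 9), Add(u, -3)) = Mul(Add(9, L), Add(-3, u)) = Mul(Add(-3, u), Add(9, L)))
Mul(Function('T')(-10, E), 12) = Mul(Add(-27, Mul(-3, -10), Mul(9, -10), Mul(-10, -10)), 12) = Mul(Add(-27, 30, -90, 100), 12) = Mul(13, 12) = 156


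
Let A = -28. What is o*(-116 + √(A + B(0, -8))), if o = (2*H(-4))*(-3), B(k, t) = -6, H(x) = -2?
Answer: -1392 + 12*I*√34 ≈ -1392.0 + 69.971*I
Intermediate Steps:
o = 12 (o = (2*(-2))*(-3) = -4*(-3) = 12)
o*(-116 + √(A + B(0, -8))) = 12*(-116 + √(-28 - 6)) = 12*(-116 + √(-34)) = 12*(-116 + I*√34) = -1392 + 12*I*√34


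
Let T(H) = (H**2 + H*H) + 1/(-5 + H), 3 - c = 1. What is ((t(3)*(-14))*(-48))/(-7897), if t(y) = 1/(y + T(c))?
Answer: -63/7897 ≈ -0.0079777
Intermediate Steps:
c = 2 (c = 3 - 1*1 = 3 - 1 = 2)
T(H) = 1/(-5 + H) + 2*H**2 (T(H) = (H**2 + H**2) + 1/(-5 + H) = 2*H**2 + 1/(-5 + H) = 1/(-5 + H) + 2*H**2)
t(y) = 1/(23/3 + y) (t(y) = 1/(y + (1 - 10*2**2 + 2*2**3)/(-5 + 2)) = 1/(y + (1 - 10*4 + 2*8)/(-3)) = 1/(y - (1 - 40 + 16)/3) = 1/(y - 1/3*(-23)) = 1/(y + 23/3) = 1/(23/3 + y))
((t(3)*(-14))*(-48))/(-7897) = (((3/(23 + 3*3))*(-14))*(-48))/(-7897) = (((3/(23 + 9))*(-14))*(-48))*(-1/7897) = (((3/32)*(-14))*(-48))*(-1/7897) = -21/16*(-48)*(-1/7897) = 63*(-1/7897) = -63/7897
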